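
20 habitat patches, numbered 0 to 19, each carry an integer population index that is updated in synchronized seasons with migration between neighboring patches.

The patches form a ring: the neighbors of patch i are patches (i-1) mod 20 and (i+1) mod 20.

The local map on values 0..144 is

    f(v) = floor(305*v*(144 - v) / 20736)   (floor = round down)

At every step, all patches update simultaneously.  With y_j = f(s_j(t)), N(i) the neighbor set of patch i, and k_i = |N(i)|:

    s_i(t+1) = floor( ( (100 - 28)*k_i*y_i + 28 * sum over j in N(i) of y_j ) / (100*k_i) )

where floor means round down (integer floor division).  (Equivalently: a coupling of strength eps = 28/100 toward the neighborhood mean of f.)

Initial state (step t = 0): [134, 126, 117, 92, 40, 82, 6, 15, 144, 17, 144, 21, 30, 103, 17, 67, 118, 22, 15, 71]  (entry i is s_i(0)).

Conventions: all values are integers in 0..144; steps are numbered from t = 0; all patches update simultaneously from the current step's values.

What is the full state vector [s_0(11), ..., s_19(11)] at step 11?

Answer: [76, 76, 76, 76, 76, 76, 76, 76, 76, 76, 76, 76, 76, 76, 76, 76, 76, 76, 76, 76]

Derivation:
t=0: [134, 126, 117, 92, 40, 82, 6, 15, 144, 17, 144, 21, 30, 103, 17, 67, 118, 22, 15, 71]
t=1: [28, 32, 47, 65, 64, 63, 22, 21, 8, 22, 9, 33, 49, 55, 41, 64, 48, 38, 36, 61]
t=2: [51, 53, 66, 73, 75, 69, 43, 34, 22, 32, 25, 50, 66, 69, 65, 72, 67, 59, 59, 67]
t=3: [69, 70, 74, 75, 76, 74, 63, 53, 43, 48, 47, 66, 74, 75, 75, 75, 74, 73, 73, 73]
t=4: [76, 76, 76, 76, 76, 75, 74, 69, 64, 66, 68, 74, 75, 76, 76, 76, 76, 76, 76, 76]
t=5: [76, 76, 76, 76, 76, 76, 76, 75, 75, 75, 75, 76, 76, 76, 76, 76, 76, 76, 76, 76]
t=6: [76, 76, 76, 76, 76, 76, 76, 76, 76, 76, 76, 76, 76, 76, 76, 76, 76, 76, 76, 76]
t=7: [76, 76, 76, 76, 76, 76, 76, 76, 76, 76, 76, 76, 76, 76, 76, 76, 76, 76, 76, 76]
t=8: [76, 76, 76, 76, 76, 76, 76, 76, 76, 76, 76, 76, 76, 76, 76, 76, 76, 76, 76, 76]
t=9: [76, 76, 76, 76, 76, 76, 76, 76, 76, 76, 76, 76, 76, 76, 76, 76, 76, 76, 76, 76]
t=10: [76, 76, 76, 76, 76, 76, 76, 76, 76, 76, 76, 76, 76, 76, 76, 76, 76, 76, 76, 76]
t=11: [76, 76, 76, 76, 76, 76, 76, 76, 76, 76, 76, 76, 76, 76, 76, 76, 76, 76, 76, 76]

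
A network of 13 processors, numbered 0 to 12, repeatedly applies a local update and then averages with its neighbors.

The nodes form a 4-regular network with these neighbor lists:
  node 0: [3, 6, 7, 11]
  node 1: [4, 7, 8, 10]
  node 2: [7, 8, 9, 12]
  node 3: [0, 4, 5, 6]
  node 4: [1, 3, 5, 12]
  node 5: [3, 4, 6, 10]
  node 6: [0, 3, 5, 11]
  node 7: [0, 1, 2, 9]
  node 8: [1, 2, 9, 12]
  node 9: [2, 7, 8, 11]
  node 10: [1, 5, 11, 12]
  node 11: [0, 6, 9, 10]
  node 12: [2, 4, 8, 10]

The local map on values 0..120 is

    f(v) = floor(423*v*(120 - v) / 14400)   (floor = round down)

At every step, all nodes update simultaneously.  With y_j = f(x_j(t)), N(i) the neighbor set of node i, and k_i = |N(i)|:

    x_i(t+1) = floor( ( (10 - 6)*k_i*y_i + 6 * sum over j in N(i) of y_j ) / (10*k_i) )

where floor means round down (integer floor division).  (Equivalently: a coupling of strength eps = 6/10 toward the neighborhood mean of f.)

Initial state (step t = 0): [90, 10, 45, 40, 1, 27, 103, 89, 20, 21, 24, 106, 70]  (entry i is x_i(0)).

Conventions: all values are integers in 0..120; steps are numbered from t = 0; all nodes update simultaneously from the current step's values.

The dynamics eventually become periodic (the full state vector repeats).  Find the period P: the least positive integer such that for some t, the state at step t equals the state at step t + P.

Answer: 4
Key observation: The state at step 12, [105, 105, 105, 105, 105, 105, 105, 105, 105, 105, 105, 105, 105], reappears at step 16 — and no state repeats earlier — so the cycle the system enters has period 4.

Derivation:
t=0: [90, 10, 45, 40, 1, 27, 103, 89, 20, 21, 24, 106, 70]
t=1: [71, 44, 84, 68, 46, 61, 63, 73, 67, 66, 64, 55, 74]
t=2: [102, 100, 96, 102, 100, 103, 104, 98, 99, 101, 103, 104, 99]
t=3: [53, 58, 62, 52, 56, 51, 49, 60, 60, 58, 53, 50, 59]
t=4: [103, 104, 105, 103, 104, 103, 102, 104, 105, 104, 103, 103, 104]
t=5: [50, 48, 46, 50, 48, 50, 51, 48, 46, 47, 50, 50, 47]
t=6: [102, 100, 99, 102, 101, 102, 102, 100, 99, 100, 101, 101, 100]
t=7: [54, 57, 59, 53, 55, 53, 53, 57, 59, 58, 56, 55, 58]
t=8: [104, 105, 105, 104, 104, 104, 104, 104, 105, 105, 104, 104, 105]
t=9: [48, 46, 46, 48, 47, 48, 48, 47, 46, 46, 47, 47, 46]
t=10: [100, 99, 99, 100, 100, 100, 100, 99, 99, 99, 99, 100, 99]
t=11: [58, 60, 61, 58, 58, 58, 58, 60, 61, 60, 60, 58, 60]
t=12: [105, 105, 105, 105, 105, 105, 105, 105, 105, 105, 105, 105, 105]
t=13: [46, 46, 46, 46, 46, 46, 46, 46, 46, 46, 46, 46, 46]
t=14: [99, 99, 99, 99, 99, 99, 99, 99, 99, 99, 99, 99, 99]
t=15: [61, 61, 61, 61, 61, 61, 61, 61, 61, 61, 61, 61, 61]
t=16: [105, 105, 105, 105, 105, 105, 105, 105, 105, 105, 105, 105, 105]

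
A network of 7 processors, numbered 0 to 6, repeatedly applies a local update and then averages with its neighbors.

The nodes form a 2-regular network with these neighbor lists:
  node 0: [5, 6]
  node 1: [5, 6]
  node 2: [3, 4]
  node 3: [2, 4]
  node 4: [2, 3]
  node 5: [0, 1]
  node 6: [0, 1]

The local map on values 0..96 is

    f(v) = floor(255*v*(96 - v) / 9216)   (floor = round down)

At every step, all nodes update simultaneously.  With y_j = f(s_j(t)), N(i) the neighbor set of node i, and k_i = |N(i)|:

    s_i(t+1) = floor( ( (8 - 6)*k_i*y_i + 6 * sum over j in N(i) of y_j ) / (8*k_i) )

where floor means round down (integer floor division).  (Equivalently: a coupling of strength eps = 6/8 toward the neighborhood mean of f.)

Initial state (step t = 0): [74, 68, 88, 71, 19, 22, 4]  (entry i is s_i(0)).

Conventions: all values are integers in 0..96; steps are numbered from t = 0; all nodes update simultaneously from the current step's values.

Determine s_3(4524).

Simulating step by step:
t=0: [74, 68, 88, 71, 19, 22, 4]
t=1: [31, 33, 38, 34, 35, 47, 38]
t=2: [59, 60, 58, 59, 59, 57, 57]
t=3: [60, 60, 60, 60, 60, 59, 59]
t=4: [59, 59, 59, 59, 59, 59, 59]
t=5: [60, 60, 60, 60, 60, 60, 60]
t=6: [59, 59, 59, 59, 59, 59, 59]

Answer: s_3(4524) = 59
Key observation: The state at step 4, [59, 59, 59, 59, 59, 59, 59], reappears at step 6: the system is in a cycle of period 2 from step 4 on.  Therefore the state at step 4524 equals the state at step 4 + ((4524 - 4) mod 2) = 4, which is [59, 59, 59, 59, 59, 59, 59].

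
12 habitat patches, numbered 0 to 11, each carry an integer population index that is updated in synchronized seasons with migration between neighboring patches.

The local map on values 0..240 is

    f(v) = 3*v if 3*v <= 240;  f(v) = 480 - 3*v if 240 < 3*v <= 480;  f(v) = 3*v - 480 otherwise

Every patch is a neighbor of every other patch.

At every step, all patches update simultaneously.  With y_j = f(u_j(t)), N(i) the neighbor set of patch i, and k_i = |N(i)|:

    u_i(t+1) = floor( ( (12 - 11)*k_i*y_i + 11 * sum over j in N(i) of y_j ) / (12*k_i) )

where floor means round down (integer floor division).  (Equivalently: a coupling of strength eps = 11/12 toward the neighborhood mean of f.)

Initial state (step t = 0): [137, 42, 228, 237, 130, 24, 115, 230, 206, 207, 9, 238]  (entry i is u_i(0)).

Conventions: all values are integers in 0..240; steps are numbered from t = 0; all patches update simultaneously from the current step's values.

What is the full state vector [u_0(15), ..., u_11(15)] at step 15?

Answer: [51, 51, 51, 51, 51, 51, 51, 51, 51, 51, 51, 51]

Derivation:
t=0: [137, 42, 228, 237, 130, 24, 115, 230, 206, 207, 9, 238]
t=1: [139, 139, 139, 139, 139, 139, 139, 139, 139, 139, 139, 139]
t=2: [63, 63, 63, 63, 63, 63, 63, 63, 63, 63, 63, 63]
t=3: [189, 189, 189, 189, 189, 189, 189, 189, 189, 189, 189, 189]
t=4: [87, 87, 87, 87, 87, 87, 87, 87, 87, 87, 87, 87]
t=5: [219, 219, 219, 219, 219, 219, 219, 219, 219, 219, 219, 219]
t=6: [177, 177, 177, 177, 177, 177, 177, 177, 177, 177, 177, 177]
t=7: [51, 51, 51, 51, 51, 51, 51, 51, 51, 51, 51, 51]
t=8: [153, 153, 153, 153, 153, 153, 153, 153, 153, 153, 153, 153]
t=9: [21, 21, 21, 21, 21, 21, 21, 21, 21, 21, 21, 21]
t=10: [63, 63, 63, 63, 63, 63, 63, 63, 63, 63, 63, 63]
t=11: [189, 189, 189, 189, 189, 189, 189, 189, 189, 189, 189, 189]
t=12: [87, 87, 87, 87, 87, 87, 87, 87, 87, 87, 87, 87]
t=13: [219, 219, 219, 219, 219, 219, 219, 219, 219, 219, 219, 219]
t=14: [177, 177, 177, 177, 177, 177, 177, 177, 177, 177, 177, 177]
t=15: [51, 51, 51, 51, 51, 51, 51, 51, 51, 51, 51, 51]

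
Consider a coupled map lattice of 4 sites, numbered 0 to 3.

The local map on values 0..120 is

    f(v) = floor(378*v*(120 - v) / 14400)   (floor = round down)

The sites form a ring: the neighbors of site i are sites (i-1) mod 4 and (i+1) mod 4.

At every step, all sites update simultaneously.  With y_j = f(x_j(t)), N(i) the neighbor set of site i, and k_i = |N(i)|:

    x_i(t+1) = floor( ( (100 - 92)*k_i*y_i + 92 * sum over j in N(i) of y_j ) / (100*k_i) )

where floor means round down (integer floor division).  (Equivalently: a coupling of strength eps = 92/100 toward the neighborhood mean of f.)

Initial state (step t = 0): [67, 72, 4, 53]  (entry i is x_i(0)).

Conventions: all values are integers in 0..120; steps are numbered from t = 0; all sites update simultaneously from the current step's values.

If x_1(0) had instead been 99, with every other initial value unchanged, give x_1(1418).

Simulating step by step:
t=0: [67, 99, 4, 53]
t=1: [75, 52, 68, 55]
t=2: [92, 90, 92, 90]
t=3: [69, 67, 69, 67]
t=4: [92, 92, 92, 92]
t=5: [67, 67, 67, 67]
t=6: [93, 93, 93, 93]
t=7: [65, 65, 65, 65]
t=8: [93, 93, 93, 93]

Answer: x_1(1418) = 93
Key observation: The state at step 6, [93, 93, 93, 93], reappears at step 8: the system is in a cycle of period 2 from step 6 on.  Therefore the state at step 1418 equals the state at step 6 + ((1418 - 6) mod 2) = 6, which is [93, 93, 93, 93].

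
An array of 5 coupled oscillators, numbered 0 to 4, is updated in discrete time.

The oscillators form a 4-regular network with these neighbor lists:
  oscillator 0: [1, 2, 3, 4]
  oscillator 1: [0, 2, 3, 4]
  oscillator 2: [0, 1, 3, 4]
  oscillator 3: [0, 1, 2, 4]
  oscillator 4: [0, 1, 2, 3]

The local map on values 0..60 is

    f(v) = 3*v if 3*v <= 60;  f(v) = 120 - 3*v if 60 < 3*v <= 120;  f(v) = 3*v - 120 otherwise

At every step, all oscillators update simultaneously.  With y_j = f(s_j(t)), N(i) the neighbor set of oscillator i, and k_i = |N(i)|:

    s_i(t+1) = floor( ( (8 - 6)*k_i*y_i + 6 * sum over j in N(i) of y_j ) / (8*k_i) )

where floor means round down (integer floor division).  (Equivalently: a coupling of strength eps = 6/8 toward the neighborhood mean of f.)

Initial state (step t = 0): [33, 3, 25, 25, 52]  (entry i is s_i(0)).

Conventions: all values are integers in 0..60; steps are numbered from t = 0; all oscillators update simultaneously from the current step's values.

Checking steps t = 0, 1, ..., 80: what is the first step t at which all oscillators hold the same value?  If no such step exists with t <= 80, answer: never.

Simulating step by step:
t=0: [33, 3, 25, 25, 52]  (not all equal)
t=1: [30, 29, 32, 32, 31]  (not all equal)
t=2: [27, 27, 27, 27, 27]  (all equal)

Answer: 2
Key observation: Synchronization is absorbing here: once all oscillators are equal they stay equal, and step 2 is the first all-equal step.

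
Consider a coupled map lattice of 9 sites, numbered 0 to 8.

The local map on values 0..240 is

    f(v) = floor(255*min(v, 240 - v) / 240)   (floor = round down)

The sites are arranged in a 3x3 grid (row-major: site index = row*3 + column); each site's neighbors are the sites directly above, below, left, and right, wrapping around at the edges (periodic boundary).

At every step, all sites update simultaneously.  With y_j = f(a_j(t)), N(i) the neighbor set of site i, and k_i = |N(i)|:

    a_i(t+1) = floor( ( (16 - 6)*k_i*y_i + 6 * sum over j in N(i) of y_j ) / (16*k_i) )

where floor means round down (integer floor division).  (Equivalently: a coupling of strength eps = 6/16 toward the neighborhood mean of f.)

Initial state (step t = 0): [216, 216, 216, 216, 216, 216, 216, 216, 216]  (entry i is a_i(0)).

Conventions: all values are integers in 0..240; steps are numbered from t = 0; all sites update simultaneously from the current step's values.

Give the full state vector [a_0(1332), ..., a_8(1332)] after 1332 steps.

Simulating step by step:
t=0: [216, 216, 216, 216, 216, 216, 216, 216, 216]
t=1: [25, 25, 25, 25, 25, 25, 25, 25, 25]
t=2: [26, 26, 26, 26, 26, 26, 26, 26, 26]
t=3: [27, 27, 27, 27, 27, 27, 27, 27, 27]
t=4: [28, 28, 28, 28, 28, 28, 28, 28, 28]
t=5: [29, 29, 29, 29, 29, 29, 29, 29, 29]
t=6: [30, 30, 30, 30, 30, 30, 30, 30, 30]
t=7: [31, 31, 31, 31, 31, 31, 31, 31, 31]
t=8: [32, 32, 32, 32, 32, 32, 32, 32, 32]
t=9: [34, 34, 34, 34, 34, 34, 34, 34, 34]
t=10: [36, 36, 36, 36, 36, 36, 36, 36, 36]
t=11: [38, 38, 38, 38, 38, 38, 38, 38, 38]
t=12: [40, 40, 40, 40, 40, 40, 40, 40, 40]
t=13: [42, 42, 42, 42, 42, 42, 42, 42, 42]
t=14: [44, 44, 44, 44, 44, 44, 44, 44, 44]
t=15: [46, 46, 46, 46, 46, 46, 46, 46, 46]
t=16: [48, 48, 48, 48, 48, 48, 48, 48, 48]
t=17: [51, 51, 51, 51, 51, 51, 51, 51, 51]
t=18: [54, 54, 54, 54, 54, 54, 54, 54, 54]
t=19: [57, 57, 57, 57, 57, 57, 57, 57, 57]
t=20: [60, 60, 60, 60, 60, 60, 60, 60, 60]
t=21: [63, 63, 63, 63, 63, 63, 63, 63, 63]
t=22: [66, 66, 66, 66, 66, 66, 66, 66, 66]
t=23: [70, 70, 70, 70, 70, 70, 70, 70, 70]
t=24: [74, 74, 74, 74, 74, 74, 74, 74, 74]
t=25: [78, 78, 78, 78, 78, 78, 78, 78, 78]
t=26: [82, 82, 82, 82, 82, 82, 82, 82, 82]
t=27: [87, 87, 87, 87, 87, 87, 87, 87, 87]
t=28: [92, 92, 92, 92, 92, 92, 92, 92, 92]
t=29: [97, 97, 97, 97, 97, 97, 97, 97, 97]
t=30: [103, 103, 103, 103, 103, 103, 103, 103, 103]
t=31: [109, 109, 109, 109, 109, 109, 109, 109, 109]
t=32: [115, 115, 115, 115, 115, 115, 115, 115, 115]
t=33: [122, 122, 122, 122, 122, 122, 122, 122, 122]
t=34: [125, 125, 125, 125, 125, 125, 125, 125, 125]
t=35: [122, 122, 122, 122, 122, 122, 122, 122, 122]

Answer: [125, 125, 125, 125, 125, 125, 125, 125, 125]
Key observation: The state at step 33, [122, 122, 122, 122, 122, 122, 122, 122, 122], reappears at step 35: the system is in a cycle of period 2 from step 33 on.  Therefore the state at step 1332 equals the state at step 33 + ((1332 - 33) mod 2) = 34, which is [125, 125, 125, 125, 125, 125, 125, 125, 125].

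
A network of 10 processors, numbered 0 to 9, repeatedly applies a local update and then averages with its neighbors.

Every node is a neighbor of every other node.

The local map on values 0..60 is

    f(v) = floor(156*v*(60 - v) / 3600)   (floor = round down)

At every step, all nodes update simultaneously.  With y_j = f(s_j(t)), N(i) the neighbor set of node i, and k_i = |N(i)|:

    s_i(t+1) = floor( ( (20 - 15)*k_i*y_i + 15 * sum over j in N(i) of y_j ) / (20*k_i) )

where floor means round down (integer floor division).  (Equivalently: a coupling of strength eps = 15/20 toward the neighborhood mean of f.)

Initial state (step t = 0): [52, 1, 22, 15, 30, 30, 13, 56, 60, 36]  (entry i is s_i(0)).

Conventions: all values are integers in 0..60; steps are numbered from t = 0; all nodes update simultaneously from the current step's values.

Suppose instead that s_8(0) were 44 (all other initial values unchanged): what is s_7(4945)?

Simulating step by step:
t=0: [52, 1, 22, 15, 30, 30, 13, 56, 44, 36]
t=1: [25, 22, 28, 26, 28, 28, 26, 23, 27, 28]
t=2: [37, 37, 37, 37, 37, 37, 37, 37, 37, 37]
t=3: [36, 36, 36, 36, 36, 36, 36, 36, 36, 36]
t=4: [37, 37, 37, 37, 37, 37, 37, 37, 37, 37]

Answer: s_7(4945) = 36
Key observation: The state at step 2, [37, 37, 37, 37, 37, 37, 37, 37, 37, 37], reappears at step 4: the system is in a cycle of period 2 from step 2 on.  Therefore the state at step 4945 equals the state at step 2 + ((4945 - 2) mod 2) = 3, which is [36, 36, 36, 36, 36, 36, 36, 36, 36, 36].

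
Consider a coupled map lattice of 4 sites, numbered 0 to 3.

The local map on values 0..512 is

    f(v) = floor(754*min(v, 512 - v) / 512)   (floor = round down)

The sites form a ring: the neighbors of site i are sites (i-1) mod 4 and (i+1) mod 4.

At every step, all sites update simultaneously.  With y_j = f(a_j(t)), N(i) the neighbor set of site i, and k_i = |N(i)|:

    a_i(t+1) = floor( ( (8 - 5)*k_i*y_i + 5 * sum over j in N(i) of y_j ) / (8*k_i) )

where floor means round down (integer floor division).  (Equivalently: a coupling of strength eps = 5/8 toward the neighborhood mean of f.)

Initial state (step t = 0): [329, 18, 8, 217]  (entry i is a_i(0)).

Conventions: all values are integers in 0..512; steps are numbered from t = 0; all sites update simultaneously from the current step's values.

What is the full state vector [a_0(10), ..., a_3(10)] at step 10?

Simulating step by step:
t=0: [329, 18, 8, 217]
t=1: [208, 97, 111, 207]
t=2: [254, 199, 200, 260]
t=3: [347, 318, 317, 347]
t=4: [255, 272, 272, 256]
t=5: [368, 359, 360, 368]
t=6: [216, 220, 220, 215]
t=7: [318, 321, 320, 318]
t=8: [283, 282, 282, 284]
t=9: [336, 337, 337, 336]
t=10: [258, 257, 257, 258]

Answer: [258, 257, 257, 258]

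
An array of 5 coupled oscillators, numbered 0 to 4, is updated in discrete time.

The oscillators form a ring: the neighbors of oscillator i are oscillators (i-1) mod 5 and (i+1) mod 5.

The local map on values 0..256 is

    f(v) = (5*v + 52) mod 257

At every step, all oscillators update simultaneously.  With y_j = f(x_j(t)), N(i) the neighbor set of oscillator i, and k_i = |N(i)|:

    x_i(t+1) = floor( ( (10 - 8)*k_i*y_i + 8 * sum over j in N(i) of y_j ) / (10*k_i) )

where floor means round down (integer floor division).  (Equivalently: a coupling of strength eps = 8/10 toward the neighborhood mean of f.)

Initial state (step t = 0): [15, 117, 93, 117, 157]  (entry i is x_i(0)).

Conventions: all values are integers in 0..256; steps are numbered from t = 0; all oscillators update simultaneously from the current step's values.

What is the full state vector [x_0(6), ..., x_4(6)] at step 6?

Simulating step by step:
t=0: [15, 117, 93, 117, 157]
t=1: [101, 76, 99, 52, 113]
t=2: [119, 65, 98, 65, 59]
t=3: [110, 88, 101, 71, 119]
t=4: [164, 99, 162, 100, 121]
t=5: [90, 83, 46, 101, 84]
t=6: [219, 150, 106, 104, 158]

Answer: [219, 150, 106, 104, 158]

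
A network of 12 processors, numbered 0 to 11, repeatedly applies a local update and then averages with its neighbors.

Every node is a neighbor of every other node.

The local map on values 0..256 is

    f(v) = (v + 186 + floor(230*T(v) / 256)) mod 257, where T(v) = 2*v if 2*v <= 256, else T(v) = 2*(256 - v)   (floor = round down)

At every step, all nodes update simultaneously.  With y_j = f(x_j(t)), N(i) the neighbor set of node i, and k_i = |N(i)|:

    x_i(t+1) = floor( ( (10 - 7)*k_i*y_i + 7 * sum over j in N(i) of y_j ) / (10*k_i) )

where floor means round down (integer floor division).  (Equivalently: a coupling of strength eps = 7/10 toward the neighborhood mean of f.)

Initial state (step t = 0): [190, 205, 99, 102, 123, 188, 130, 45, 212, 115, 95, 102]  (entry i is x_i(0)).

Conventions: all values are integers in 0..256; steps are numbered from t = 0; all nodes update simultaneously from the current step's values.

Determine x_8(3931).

Simulating step by step:
t=0: [190, 205, 99, 102, 123, 188, 130, 45, 212, 115, 95, 102]
t=1: [189, 186, 181, 183, 137, 189, 140, 146, 185, 192, 179, 183]
t=2: [197, 198, 199, 199, 146, 197, 146, 145, 198, 197, 199, 199]
t=3: [190, 189, 189, 189, 138, 190, 138, 138, 189, 190, 189, 189]
t=4: [196, 196, 196, 196, 145, 196, 145, 145, 196, 196, 196, 196]
t=5: [190, 190, 190, 190, 139, 190, 139, 139, 190, 190, 190, 190]
t=6: [195, 195, 195, 195, 144, 195, 144, 144, 195, 195, 195, 195]
t=7: [191, 191, 191, 191, 140, 191, 140, 140, 191, 191, 191, 191]
t=8: [194, 194, 194, 194, 143, 194, 143, 143, 194, 194, 194, 194]
t=9: [192, 192, 192, 192, 141, 192, 141, 141, 192, 192, 192, 192]
t=10: [194, 194, 194, 194, 143, 194, 143, 143, 194, 194, 194, 194]

Answer: x_8(3931) = 192
Key observation: The state at step 8, [194, 194, 194, 194, 143, 194, 143, 143, 194, 194, 194, 194], reappears at step 10: the system is in a cycle of period 2 from step 8 on.  Therefore the state at step 3931 equals the state at step 8 + ((3931 - 8) mod 2) = 9, which is [192, 192, 192, 192, 141, 192, 141, 141, 192, 192, 192, 192].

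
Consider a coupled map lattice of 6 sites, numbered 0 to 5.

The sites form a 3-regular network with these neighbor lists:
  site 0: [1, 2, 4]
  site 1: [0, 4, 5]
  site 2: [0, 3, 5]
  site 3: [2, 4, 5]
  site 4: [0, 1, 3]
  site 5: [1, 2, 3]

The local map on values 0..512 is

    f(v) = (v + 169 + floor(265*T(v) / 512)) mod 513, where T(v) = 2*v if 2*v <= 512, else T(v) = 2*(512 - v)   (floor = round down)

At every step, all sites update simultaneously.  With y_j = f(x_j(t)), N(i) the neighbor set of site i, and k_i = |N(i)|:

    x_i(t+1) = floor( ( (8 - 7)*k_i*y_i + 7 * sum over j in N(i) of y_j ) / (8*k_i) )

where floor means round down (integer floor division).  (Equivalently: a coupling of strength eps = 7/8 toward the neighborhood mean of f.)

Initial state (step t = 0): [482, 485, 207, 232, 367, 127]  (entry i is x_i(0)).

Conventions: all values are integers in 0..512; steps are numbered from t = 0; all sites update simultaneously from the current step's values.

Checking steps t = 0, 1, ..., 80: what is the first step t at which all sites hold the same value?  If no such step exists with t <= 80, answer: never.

Answer: 13
Key observation: Synchronization is absorbing here: once all sites are equal they stay equal, and step 13 is the first all-equal step.

Derivation:
t=0: [482, 485, 207, 232, 367, 127]  (not all equal)
t=1: [143, 245, 220, 213, 157, 162]  (not all equal)
t=2: [274, 441, 318, 328, 266, 163]  (not all equal)
t=3: [173, 269, 269, 269, 173, 213]  (not all equal)
t=4: [106, 52, 101, 101, 106, 165]  (not all equal)
t=5: [349, 405, 414, 414, 349, 361]  (not all equal)
t=6: [171, 172, 172, 172, 171, 171]  (not all equal)
t=7: [5, 4, 4, 4, 5, 5]  (not all equal)
t=8: [177, 178, 178, 178, 177, 177]  (not all equal)
t=9: [17, 16, 16, 16, 17, 17]  (not all equal)
t=10: [201, 202, 202, 202, 201, 201]  (not all equal)
t=11: [66, 65, 65, 65, 66, 66]  (not all equal)
t=12: [301, 302, 302, 302, 301, 301]  (not all equal)
t=13: [175, 175, 175, 175, 175, 175]  (all equal)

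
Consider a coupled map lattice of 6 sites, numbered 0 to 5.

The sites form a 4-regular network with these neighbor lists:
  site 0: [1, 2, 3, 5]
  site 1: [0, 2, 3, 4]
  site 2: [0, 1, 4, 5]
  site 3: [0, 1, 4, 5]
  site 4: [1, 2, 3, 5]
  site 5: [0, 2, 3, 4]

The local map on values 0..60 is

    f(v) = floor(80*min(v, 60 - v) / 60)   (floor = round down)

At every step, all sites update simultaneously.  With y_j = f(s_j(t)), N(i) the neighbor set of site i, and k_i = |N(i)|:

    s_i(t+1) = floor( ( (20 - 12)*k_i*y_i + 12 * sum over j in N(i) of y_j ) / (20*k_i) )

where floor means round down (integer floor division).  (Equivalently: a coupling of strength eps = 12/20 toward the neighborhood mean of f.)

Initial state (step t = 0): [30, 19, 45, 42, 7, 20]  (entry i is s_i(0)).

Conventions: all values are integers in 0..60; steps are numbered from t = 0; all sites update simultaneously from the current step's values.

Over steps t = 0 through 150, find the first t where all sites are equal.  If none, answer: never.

Simulating step by step:
t=0: [30, 19, 45, 42, 7, 20]  (not all equal)
t=1: [30, 23, 23, 24, 17, 24]  (not all equal)
t=2: [34, 30, 30, 31, 27, 31]  (not all equal)
t=3: [37, 38, 38, 37, 37, 37]  (not all equal)
t=4: [29, 29, 29, 29, 29, 29]  (all equal)

Answer: 4
Key observation: Synchronization is absorbing here: once all sites are equal they stay equal, and step 4 is the first all-equal step.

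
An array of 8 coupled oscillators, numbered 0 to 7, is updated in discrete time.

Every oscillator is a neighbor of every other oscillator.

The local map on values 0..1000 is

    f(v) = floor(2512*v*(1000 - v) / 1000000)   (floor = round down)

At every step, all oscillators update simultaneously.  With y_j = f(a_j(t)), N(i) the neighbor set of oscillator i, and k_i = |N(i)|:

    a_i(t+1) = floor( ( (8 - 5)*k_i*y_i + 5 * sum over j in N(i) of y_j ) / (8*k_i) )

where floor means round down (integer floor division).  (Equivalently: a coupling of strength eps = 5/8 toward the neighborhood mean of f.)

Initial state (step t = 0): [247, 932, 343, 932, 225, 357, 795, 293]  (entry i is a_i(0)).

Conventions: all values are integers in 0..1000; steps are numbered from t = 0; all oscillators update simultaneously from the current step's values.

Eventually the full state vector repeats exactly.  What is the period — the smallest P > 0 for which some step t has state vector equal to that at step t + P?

Answer: 2
Key observation: The state at step 4, [601, 601, 601, 601, 601, 601, 601, 601], reappears at step 6 — and no state repeats earlier — so the cycle the system enters has period 2.

Derivation:
t=0: [247, 932, 343, 932, 225, 357, 795, 293]
t=1: [427, 339, 455, 339, 419, 458, 410, 442]
t=2: [605, 590, 608, 590, 604, 608, 603, 607]
t=3: [600, 602, 600, 602, 600, 600, 601, 600]
t=4: [601, 601, 601, 601, 601, 601, 601, 601]
t=5: [602, 602, 602, 602, 602, 602, 602, 602]
t=6: [601, 601, 601, 601, 601, 601, 601, 601]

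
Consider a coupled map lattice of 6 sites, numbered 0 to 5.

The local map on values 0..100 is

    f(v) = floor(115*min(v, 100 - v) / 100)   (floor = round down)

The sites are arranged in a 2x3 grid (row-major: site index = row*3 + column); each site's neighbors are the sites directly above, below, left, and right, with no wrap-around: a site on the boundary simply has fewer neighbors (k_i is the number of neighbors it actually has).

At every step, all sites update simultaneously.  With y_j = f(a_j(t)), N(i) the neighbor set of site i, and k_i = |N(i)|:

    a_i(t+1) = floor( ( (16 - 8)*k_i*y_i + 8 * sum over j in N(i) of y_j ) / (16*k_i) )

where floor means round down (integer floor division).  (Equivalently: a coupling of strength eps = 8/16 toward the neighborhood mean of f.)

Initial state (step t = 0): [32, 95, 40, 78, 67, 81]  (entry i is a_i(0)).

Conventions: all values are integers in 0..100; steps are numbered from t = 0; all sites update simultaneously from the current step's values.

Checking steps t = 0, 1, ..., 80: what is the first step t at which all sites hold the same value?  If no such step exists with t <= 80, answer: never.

Simulating step by step:
t=0: [32, 95, 40, 78, 67, 81]  (not all equal)
t=1: [25, 22, 29, 30, 27, 31]  (not all equal)
t=2: [28, 27, 31, 31, 31, 33]  (not all equal)
t=3: [32, 32, 34, 34, 34, 36]  (not all equal)
t=4: [36, 37, 38, 38, 38, 40]  (not all equal)
t=5: [41, 42, 43, 42, 43, 44]  (not all equal)
t=6: [47, 48, 49, 48, 48, 49]  (not all equal)
t=7: [54, 55, 55, 54, 55, 55]  (not all equal)
t=8: [51, 51, 51, 51, 51, 51]  (all equal)

Answer: 8
Key observation: Synchronization is absorbing here: once all sites are equal they stay equal, and step 8 is the first all-equal step.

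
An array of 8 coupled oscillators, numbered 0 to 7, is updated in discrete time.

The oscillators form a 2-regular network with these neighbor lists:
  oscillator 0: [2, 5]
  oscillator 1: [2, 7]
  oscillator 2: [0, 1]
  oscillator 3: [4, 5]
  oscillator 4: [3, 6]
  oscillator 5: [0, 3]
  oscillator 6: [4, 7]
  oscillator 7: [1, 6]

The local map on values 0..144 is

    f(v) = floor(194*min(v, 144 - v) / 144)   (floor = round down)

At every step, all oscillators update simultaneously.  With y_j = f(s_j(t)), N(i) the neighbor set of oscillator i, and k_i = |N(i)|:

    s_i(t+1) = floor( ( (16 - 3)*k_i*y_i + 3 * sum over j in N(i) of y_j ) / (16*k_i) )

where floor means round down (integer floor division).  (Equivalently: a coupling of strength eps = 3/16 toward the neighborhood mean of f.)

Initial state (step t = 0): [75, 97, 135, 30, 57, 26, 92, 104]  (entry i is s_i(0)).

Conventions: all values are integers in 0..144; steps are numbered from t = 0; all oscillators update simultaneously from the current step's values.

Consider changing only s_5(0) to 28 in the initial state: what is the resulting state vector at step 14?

Simulating step by step:
t=0: [75, 97, 135, 30, 57, 28, 92, 104]
t=1: [79, 57, 24, 43, 72, 42, 68, 55]
t=2: [78, 71, 41, 60, 92, 59, 89, 75]
t=3: [84, 90, 61, 78, 71, 79, 75, 90]
t=4: [80, 72, 80, 88, 94, 86, 90, 73]
t=5: [85, 95, 87, 74, 68, 78, 73, 93]
t=6: [79, 67, 75, 93, 91, 87, 92, 70]
t=7: [86, 90, 91, 69, 70, 76, 72, 91]
t=8: [78, 71, 71, 92, 94, 89, 94, 73]
t=9: [87, 95, 94, 70, 67, 74, 69, 92]
t=10: [76, 66, 67, 93, 90, 92, 89, 71]
t=11: [88, 88, 89, 68, 71, 71, 75, 92]
t=12: [76, 74, 74, 91, 94, 92, 90, 72]
t=13: [89, 94, 93, 70, 67, 72, 73, 94]
t=14: [75, 67, 68, 93, 90, 94, 91, 69]

Answer: [75, 67, 68, 93, 90, 94, 91, 69]
Key observation: This trace re-runs the system from the modified initial state.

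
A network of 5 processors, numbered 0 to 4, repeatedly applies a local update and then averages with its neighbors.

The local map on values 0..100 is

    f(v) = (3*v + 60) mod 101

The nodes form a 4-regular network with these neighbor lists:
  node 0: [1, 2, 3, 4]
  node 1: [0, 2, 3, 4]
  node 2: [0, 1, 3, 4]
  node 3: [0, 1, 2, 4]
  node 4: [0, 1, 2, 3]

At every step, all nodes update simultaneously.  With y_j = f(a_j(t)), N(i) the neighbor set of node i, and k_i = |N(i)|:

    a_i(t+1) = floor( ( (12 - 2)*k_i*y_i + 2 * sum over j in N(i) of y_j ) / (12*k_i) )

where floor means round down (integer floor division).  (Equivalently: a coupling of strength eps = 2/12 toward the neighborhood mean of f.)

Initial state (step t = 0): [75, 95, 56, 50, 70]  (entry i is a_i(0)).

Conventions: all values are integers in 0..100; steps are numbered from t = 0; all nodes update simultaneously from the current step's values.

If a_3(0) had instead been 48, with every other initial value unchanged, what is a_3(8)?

Simulating step by step:
t=0: [75, 95, 56, 48, 70]
t=1: [74, 42, 29, 10, 63]
t=2: [77, 81, 50, 85, 51]
t=3: [75, 5, 11, 14, 13]
t=4: [80, 74, 88, 15, 93]
t=5: [87, 73, 26, 13, 38]
t=6: [26, 73, 41, 91, 70]
t=7: [41, 73, 77, 36, 66]
t=8: [80, 76, 85, 68, 59]

Answer: a_3(8) = 68
Key observation: This trace re-runs the system from the modified initial state.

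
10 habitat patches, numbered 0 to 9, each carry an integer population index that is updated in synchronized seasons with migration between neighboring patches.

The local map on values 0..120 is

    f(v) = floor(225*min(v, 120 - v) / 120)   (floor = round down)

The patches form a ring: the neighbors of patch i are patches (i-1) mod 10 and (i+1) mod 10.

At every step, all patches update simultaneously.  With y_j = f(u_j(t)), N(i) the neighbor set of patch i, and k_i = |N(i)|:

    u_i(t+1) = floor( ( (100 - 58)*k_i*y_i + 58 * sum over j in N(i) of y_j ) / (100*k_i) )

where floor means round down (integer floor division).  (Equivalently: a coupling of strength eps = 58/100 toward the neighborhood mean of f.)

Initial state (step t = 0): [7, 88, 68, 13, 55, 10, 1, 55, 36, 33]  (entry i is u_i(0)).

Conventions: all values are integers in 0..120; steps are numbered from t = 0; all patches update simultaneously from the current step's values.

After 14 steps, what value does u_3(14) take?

Simulating step by step:
t=0: [7, 88, 68, 13, 55, 10, 1, 55, 36, 33]
t=1: [40, 57, 65, 68, 55, 37, 35, 62, 75, 48]
t=2: [88, 96, 102, 100, 91, 77, 78, 88, 92, 83]
t=3: [58, 45, 37, 40, 56, 71, 73, 62, 59, 61]
t=4: [101, 86, 75, 81, 92, 94, 94, 102, 109, 109]
t=5: [38, 60, 74, 70, 56, 49, 43, 33, 23, 24]
t=6: [75, 92, 95, 94, 97, 91, 77, 61, 48, 51]
t=7: [77, 59, 48, 45, 47, 58, 81, 95, 97, 90]
t=8: [81, 95, 94, 86, 92, 92, 75, 52, 47, 59]
t=9: [75, 54, 51, 55, 55, 61, 78, 90, 96, 92]
t=10: [79, 94, 99, 100, 105, 98, 80, 59, 50, 59]
t=11: [77, 53, 41, 34, 34, 47, 75, 94, 102, 95]
t=12: [75, 86, 78, 66, 70, 79, 74, 54, 41, 52]
t=13: [81, 73, 80, 92, 90, 83, 87, 89, 89, 87]
t=14: [73, 79, 72, 59, 58, 62, 62, 58, 58, 63]

Answer: u_3(14) = 59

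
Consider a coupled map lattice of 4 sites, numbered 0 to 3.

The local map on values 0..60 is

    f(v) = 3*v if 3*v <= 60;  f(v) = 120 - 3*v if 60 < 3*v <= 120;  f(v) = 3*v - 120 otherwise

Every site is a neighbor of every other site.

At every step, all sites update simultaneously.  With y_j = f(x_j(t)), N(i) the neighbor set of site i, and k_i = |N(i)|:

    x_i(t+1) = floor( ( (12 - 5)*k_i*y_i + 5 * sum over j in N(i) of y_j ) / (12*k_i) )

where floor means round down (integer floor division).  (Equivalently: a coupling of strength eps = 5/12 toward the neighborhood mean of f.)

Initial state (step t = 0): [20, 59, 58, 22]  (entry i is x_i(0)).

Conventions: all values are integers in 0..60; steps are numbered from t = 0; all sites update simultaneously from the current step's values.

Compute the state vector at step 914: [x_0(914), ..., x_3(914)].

Answer: [47, 46, 47, 47]
Key observation: The state at step 7, [20, 19, 20, 20], reappears at step 11: the system is in a cycle of period 4 from step 7 on.  Therefore the state at step 914 equals the state at step 7 + ((914 - 7) mod 4) = 10, which is [47, 46, 47, 47].

Derivation:
t=0: [20, 59, 58, 22]
t=1: [57, 56, 55, 55]
t=2: [48, 47, 46, 46]
t=3: [21, 20, 19, 19]
t=4: [57, 58, 57, 57]
t=5: [51, 52, 51, 51]
t=6: [33, 34, 33, 33]
t=7: [20, 19, 20, 20]
t=8: [59, 58, 59, 59]
t=9: [56, 55, 56, 56]
t=10: [47, 46, 47, 47]
t=11: [20, 19, 20, 20]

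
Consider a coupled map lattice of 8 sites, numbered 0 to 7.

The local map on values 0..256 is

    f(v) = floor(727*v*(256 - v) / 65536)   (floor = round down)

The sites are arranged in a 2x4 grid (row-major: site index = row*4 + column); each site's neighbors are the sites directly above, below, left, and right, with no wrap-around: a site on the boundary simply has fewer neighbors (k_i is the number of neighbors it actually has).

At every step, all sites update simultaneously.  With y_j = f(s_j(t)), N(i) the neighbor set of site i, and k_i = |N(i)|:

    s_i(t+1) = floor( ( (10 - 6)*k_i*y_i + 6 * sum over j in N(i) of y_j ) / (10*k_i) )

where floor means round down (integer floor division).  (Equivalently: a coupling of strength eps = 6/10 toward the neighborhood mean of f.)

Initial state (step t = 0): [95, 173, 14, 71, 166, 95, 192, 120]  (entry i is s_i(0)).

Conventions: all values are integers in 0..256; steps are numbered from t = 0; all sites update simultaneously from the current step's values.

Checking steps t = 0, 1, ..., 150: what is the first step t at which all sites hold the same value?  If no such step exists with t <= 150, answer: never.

Answer: 8
Key observation: Synchronization is absorbing here: once all sites are equal they stay equal, and step 8 is the first all-equal step.

Derivation:
t=0: [95, 173, 14, 71, 166, 95, 192, 120]  (not all equal)
t=1: [164, 138, 102, 123, 167, 159, 131, 156]  (not all equal)
t=2: [170, 174, 178, 176, 167, 173, 176, 177]  (not all equal)
t=3: [161, 158, 155, 155, 161, 159, 156, 155]  (not all equal)
t=4: [169, 171, 172, 173, 169, 171, 172, 173]  (not all equal)
t=5: [162, 161, 160, 159, 162, 161, 160, 159]  (not all equal)
t=6: [168, 169, 170, 170, 168, 169, 170, 170]  (not all equal)
t=7: [163, 163, 162, 162, 163, 163, 162, 162]  (not all equal)
t=8: [168, 168, 168, 168, 168, 168, 168, 168]  (all equal)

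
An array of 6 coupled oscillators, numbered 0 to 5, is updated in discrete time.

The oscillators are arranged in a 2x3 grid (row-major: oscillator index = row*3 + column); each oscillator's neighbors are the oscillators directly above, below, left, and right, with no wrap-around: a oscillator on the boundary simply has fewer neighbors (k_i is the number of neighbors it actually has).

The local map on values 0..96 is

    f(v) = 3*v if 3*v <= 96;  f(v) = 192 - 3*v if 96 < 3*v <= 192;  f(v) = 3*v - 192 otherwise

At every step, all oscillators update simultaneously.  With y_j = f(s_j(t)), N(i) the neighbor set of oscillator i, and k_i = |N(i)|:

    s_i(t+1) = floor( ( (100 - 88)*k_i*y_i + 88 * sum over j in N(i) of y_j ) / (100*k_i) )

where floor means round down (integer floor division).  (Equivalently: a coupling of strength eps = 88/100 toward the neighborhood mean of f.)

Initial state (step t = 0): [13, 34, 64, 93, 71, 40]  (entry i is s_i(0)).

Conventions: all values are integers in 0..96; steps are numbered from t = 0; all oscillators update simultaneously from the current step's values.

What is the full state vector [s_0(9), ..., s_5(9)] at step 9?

Simulating step by step:
t=0: [13, 34, 64, 93, 71, 40]
t=1: [82, 28, 71, 36, 75, 17]
t=2: [80, 41, 61, 48, 68, 29]
t=3: [57, 28, 69, 32, 61, 19]
t=4: [81, 23, 63, 24, 70, 17]
t=5: [68, 29, 53, 39, 58, 15]
t=6: [72, 28, 62, 22, 62, 27]
t=7: [68, 20, 73, 21, 68, 15]
t=8: [55, 22, 49, 18, 50, 22]
t=9: [56, 41, 63, 36, 59, 46]

Answer: [56, 41, 63, 36, 59, 46]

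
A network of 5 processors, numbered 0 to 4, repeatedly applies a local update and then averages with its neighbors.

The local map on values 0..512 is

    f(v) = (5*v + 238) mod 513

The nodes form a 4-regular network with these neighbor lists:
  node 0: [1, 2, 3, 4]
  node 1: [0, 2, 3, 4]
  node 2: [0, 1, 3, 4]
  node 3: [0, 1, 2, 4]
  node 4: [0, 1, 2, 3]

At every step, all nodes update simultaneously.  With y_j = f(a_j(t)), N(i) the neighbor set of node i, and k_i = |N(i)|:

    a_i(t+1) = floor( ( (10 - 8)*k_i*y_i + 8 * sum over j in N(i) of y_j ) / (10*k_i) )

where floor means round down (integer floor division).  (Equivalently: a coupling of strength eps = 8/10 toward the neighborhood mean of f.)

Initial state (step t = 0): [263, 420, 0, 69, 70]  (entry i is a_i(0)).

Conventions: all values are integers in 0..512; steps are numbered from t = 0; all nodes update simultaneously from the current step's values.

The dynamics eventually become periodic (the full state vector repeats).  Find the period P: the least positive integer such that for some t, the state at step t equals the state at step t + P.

Answer: 18
Key observation: The state at step 1, [136, 136, 136, 136, 136], reappears at step 19 — and no state repeats earlier — so the cycle the system enters has period 18.

Derivation:
t=0: [263, 420, 0, 69, 70]
t=1: [136, 136, 136, 136, 136]
t=2: [405, 405, 405, 405, 405]
t=3: [211, 211, 211, 211, 211]
t=4: [267, 267, 267, 267, 267]
t=5: [34, 34, 34, 34, 34]
t=6: [408, 408, 408, 408, 408]
t=7: [226, 226, 226, 226, 226]
t=8: [342, 342, 342, 342, 342]
t=9: [409, 409, 409, 409, 409]
t=10: [231, 231, 231, 231, 231]
t=11: [367, 367, 367, 367, 367]
t=12: [21, 21, 21, 21, 21]
t=13: [343, 343, 343, 343, 343]
t=14: [414, 414, 414, 414, 414]
t=15: [256, 256, 256, 256, 256]
t=16: [492, 492, 492, 492, 492]
t=17: [133, 133, 133, 133, 133]
t=18: [390, 390, 390, 390, 390]
t=19: [136, 136, 136, 136, 136]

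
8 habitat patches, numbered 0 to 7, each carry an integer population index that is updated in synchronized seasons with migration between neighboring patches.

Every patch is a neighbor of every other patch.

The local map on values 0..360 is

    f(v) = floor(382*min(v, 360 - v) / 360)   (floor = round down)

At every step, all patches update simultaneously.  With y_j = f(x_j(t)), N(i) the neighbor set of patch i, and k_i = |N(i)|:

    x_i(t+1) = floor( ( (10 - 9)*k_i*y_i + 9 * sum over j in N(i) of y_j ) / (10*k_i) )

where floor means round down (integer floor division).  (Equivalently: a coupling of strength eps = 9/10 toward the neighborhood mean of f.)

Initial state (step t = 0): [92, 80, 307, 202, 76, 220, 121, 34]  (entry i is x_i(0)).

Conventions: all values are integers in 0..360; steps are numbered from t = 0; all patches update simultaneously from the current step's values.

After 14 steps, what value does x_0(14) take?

Simulating step by step:
t=0: [92, 80, 307, 202, 76, 220, 121, 34]
t=1: [99, 99, 100, 97, 100, 98, 98, 101]
t=2: [104, 104, 104, 104, 104, 104, 104, 104]
t=3: [110, 110, 110, 110, 110, 110, 110, 110]
t=4: [116, 116, 116, 116, 116, 116, 116, 116]
t=5: [123, 123, 123, 123, 123, 123, 123, 123]
t=6: [130, 130, 130, 130, 130, 130, 130, 130]
t=7: [137, 137, 137, 137, 137, 137, 137, 137]
t=8: [145, 145, 145, 145, 145, 145, 145, 145]
t=9: [153, 153, 153, 153, 153, 153, 153, 153]
t=10: [162, 162, 162, 162, 162, 162, 162, 162]
t=11: [171, 171, 171, 171, 171, 171, 171, 171]
t=12: [181, 181, 181, 181, 181, 181, 181, 181]
t=13: [189, 189, 189, 189, 189, 189, 189, 189]
t=14: [181, 181, 181, 181, 181, 181, 181, 181]

Answer: x_0(14) = 181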